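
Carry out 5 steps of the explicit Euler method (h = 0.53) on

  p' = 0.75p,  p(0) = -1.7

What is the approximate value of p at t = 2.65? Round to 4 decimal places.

-9.0617

Euler: p_{n+1} = p_n + h·f(t_n, p_n).
t=0.000000, p=-1.700000: f=-1.275000 → p ← -1.700000 + 0.53·(-1.275000) = -2.375750
t=0.530000, p=-2.375750: f=-1.781813 → p ← -2.375750 + 0.53·(-1.781813) = -3.320111
t=1.060000, p=-3.320111: f=-2.490083 → p ← -3.320111 + 0.53·(-2.490083) = -4.639855
t=1.590000, p=-4.639855: f=-3.479891 → p ← -4.639855 + 0.53·(-3.479891) = -6.484197
t=2.120000, p=-6.484197: f=-4.863148 → p ← -6.484197 + 0.53·(-4.863148) = -9.061665
p(2.65) ≈ -9.0617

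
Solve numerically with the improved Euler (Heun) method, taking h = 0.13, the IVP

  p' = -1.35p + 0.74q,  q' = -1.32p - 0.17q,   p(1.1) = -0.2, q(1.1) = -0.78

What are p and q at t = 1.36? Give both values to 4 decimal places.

-0.2575, -0.6676

Heun on (p,q): k1 = f(t_n, state_n); k2 = f(t_n + h, state_n + h·k1); state_{n+1} = state_n + (h/2)·(k1 + k2).
1.100000: (-0.200000, -0.780000)
  k1 = (-0.307200, 0.396600)
  predictor → (-0.239936, -0.728442)
  k2 = (-0.215133, 0.440551)
  → (-0.233952, -0.725585)
1.230000: (-0.233952, -0.725585)
  k1 = (-0.221098, 0.432166)
  predictor → (-0.262694, -0.669404)
  k2 = (-0.140721, 0.460555)
  → (-0.257470, -0.667558)
(p(1.36), q(1.36)) ≈ (-0.2575, -0.6676)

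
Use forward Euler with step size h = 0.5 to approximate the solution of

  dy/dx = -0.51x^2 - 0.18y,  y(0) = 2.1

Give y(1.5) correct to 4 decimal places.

1.2695

Euler: y_{n+1} = y_n + h·f(x_n, y_n).
x=0.000000, y=2.100000: f=-0.378000 → y ← 2.100000 + 0.5·(-0.378000) = 1.911000
x=0.500000, y=1.911000: f=-0.471480 → y ← 1.911000 + 0.5·(-0.471480) = 1.675260
x=1.000000, y=1.675260: f=-0.811547 → y ← 1.675260 + 0.5·(-0.811547) = 1.269487
y(1.5) ≈ 1.2695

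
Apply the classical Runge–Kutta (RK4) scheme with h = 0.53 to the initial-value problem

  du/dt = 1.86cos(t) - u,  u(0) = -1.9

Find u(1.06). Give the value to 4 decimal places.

RK4: k1 = f(t_n, u_n); k2 = f(t_n + h/2, u_n + (h/2)·k1); k3 = f(t_n + h/2, u_n + (h/2)·k2); k4 = f(t_n + h, u_n + h·k3); u_{n+1} = u_n + (h/6)·(k1 + 2k2 + 2k3 + k4).
t=0.000000, u=-1.900000:
  k1 = f(0.000000, -1.900000) = 3.760000
  k2 = f(0.265000, -0.903600) = 2.698672
  k3 = f(0.265000, -1.184852) = 2.979924
  k4 = f(0.530000, -0.320640) = 1.925461
  u ← -1.900000 + (0.53/6)·(k1 + 2k2 + 2k3 + k4) = -0.394566
t=0.530000, u=-0.394566:
  k1 = f(0.530000, -0.394566) = 1.999387
  k2 = f(0.795000, 0.135272) = 1.167258
  k3 = f(0.795000, -0.085242) = 1.387772
  k4 = f(1.060000, 0.340954) = 0.568349
  u ← -0.394566 + (0.53/6)·(k1 + 2k2 + 2k3 + k4) = 0.283640
u(1.06) ≈ 0.2836

0.2836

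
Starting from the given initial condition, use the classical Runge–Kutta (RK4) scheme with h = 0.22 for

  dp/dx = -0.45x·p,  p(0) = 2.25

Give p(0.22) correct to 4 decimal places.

RK4: k1 = f(x_n, p_n); k2 = f(x_n + h/2, p_n + (h/2)·k1); k3 = f(x_n + h/2, p_n + (h/2)·k2); k4 = f(x_n + h, p_n + h·k3); p_{n+1} = p_n + (h/6)·(k1 + 2k2 + 2k3 + k4).
x=0.000000, p=2.250000:
  k1 = f(0.000000, 2.250000) = 0.000000
  k2 = f(0.110000, 2.250000) = -0.111375
  k3 = f(0.110000, 2.237749) = -0.110769
  k4 = f(0.220000, 2.225631) = -0.220337
  p ← 2.250000 + (0.22/6)·(k1 + 2k2 + 2k3 + k4) = 2.225630
p(0.22) ≈ 2.2256

2.2256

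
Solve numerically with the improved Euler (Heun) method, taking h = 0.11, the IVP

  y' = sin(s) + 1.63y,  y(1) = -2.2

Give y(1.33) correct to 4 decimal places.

-3.3639

Heun: k1 = f(s_n, y_n); k2 = f(s_n + h, y_n + h·k1); y_{n+1} = y_n + (h/2)·(k1 + k2).
s=1.000000, y=-2.200000:
  k1 = f(1.000000, -2.200000) = -2.744529
  k2 = f(1.110000, -2.501898) = -3.182395
  y ← -2.200000 + (0.11/2)·(-2.744529 + (-3.182395)) = -2.525981
s=1.110000, y=-2.525981:
  k1 = f(1.110000, -2.525981) = -3.221650
  k2 = f(1.220000, -2.880362) = -3.755891
  y ← -2.525981 + (0.11/2)·(-3.221650 + (-3.755891)) = -2.909746
s=1.220000, y=-2.909746:
  k1 = f(1.220000, -2.909746) = -3.803786
  k2 = f(1.330000, -3.328162) = -4.453756
  y ← -2.909746 + (0.11/2)·(-3.803786 + (-4.453756)) = -3.363910
y(1.33) ≈ -3.3639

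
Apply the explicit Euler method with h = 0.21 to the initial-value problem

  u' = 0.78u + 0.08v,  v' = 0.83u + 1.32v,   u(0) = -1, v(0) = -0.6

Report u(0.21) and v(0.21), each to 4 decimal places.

Euler on (u,v): u_{n+1} = u_n + h·u', v_{n+1} = v_n + h·v'.
0.000000: (-1.000000, -0.600000); f=(-0.828000, -1.622000) → (-1.173880, -0.940620)
(u(0.21), v(0.21)) ≈ (-1.1739, -0.9406)

-1.1739, -0.9406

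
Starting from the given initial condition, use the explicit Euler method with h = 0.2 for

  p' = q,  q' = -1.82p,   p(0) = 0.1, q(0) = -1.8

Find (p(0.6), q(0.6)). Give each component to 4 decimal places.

-0.9756, -1.5134

Euler on (p,q): p_{n+1} = p_n + h·p', q_{n+1} = q_n + h·q'.
0.000000: (0.100000, -1.800000); f=(-1.800000, -0.182000) → (-0.260000, -1.836400)
0.200000: (-0.260000, -1.836400); f=(-1.836400, 0.473200) → (-0.627280, -1.741760)
0.400000: (-0.627280, -1.741760); f=(-1.741760, 1.141650) → (-0.975632, -1.513430)
(p(0.6), q(0.6)) ≈ (-0.9756, -1.5134)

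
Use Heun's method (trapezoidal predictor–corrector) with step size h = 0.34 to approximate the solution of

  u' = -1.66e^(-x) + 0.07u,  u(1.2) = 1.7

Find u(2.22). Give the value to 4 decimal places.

Heun: k1 = f(x_n, u_n); k2 = f(x_n + h, u_n + h·k1); u_{n+1} = u_n + (h/2)·(k1 + k2).
x=1.200000, u=1.700000:
  k1 = f(1.200000, 1.700000) = -0.380982
  k2 = f(1.540000, 1.570466) = -0.245940
  u ← 1.700000 + (0.34/2)·(-0.380982 + (-0.245940)) = 1.593423
x=1.540000, u=1.593423:
  k1 = f(1.540000, 1.593423) = -0.244333
  k2 = f(1.880000, 1.510350) = -0.147575
  u ← 1.593423 + (0.34/2)·(-0.244333 + (-0.147575)) = 1.526799
x=1.880000, u=1.526799:
  k1 = f(1.880000, 1.526799) = -0.146424
  k2 = f(2.220000, 1.477015) = -0.076900
  u ← 1.526799 + (0.34/2)·(-0.146424 + (-0.076900)) = 1.488834
u(2.22) ≈ 1.4888

1.4888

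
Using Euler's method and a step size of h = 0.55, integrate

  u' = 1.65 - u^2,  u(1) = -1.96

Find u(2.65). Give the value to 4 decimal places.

-40.0550

Euler: u_{n+1} = u_n + h·f(t_n, u_n).
t=1.000000, u=-1.960000: f=-2.191600 → u ← -1.960000 + 0.55·(-2.191600) = -3.165380
t=1.550000, u=-3.165380: f=-8.369631 → u ← -3.165380 + 0.55·(-8.369631) = -7.768677
t=2.100000, u=-7.768677: f=-58.702339 → u ← -7.768677 + 0.55·(-58.702339) = -40.054963
u(2.65) ≈ -40.0550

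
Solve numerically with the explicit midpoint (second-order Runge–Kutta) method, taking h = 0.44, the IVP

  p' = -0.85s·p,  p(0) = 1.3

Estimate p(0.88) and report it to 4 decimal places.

0.9228

Midpoint: k1 = f(s_n, p_n); k2 = f(s_n + h/2, p_n + (h/2)·k1); p_{n+1} = p_n + h·k2.
s=0.000000, p=1.300000:
  k1 = f(0.000000, 1.300000) = 0.000000
  k2 = f(0.220000, 1.300000) = -0.243100
  p ← 1.300000 + 0.44·(-0.243100) = 1.193036
s=0.440000, p=1.193036:
  k1 = f(0.440000, 1.193036) = -0.446195
  k2 = f(0.660000, 1.094873) = -0.614224
  p ← 1.193036 + 0.44·(-0.614224) = 0.922778
p(0.88) ≈ 0.9228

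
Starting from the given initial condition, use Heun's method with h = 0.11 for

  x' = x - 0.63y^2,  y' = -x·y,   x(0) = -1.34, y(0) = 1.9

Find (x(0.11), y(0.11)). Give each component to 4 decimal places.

-1.7990, 2.2484

Heun on (x,y): k1 = f(t_n, state_n); k2 = f(t_n + h, state_n + h·k1); state_{n+1} = state_n + (h/2)·(k1 + k2).
0.000000: (-1.340000, 1.900000)
  k1 = (-3.614300, 2.546000)
  predictor → (-1.737573, 2.180060)
  k2 = (-4.731750, 3.788013)
  → (-1.799033, 2.248371)
(x(0.11), y(0.11)) ≈ (-1.7990, 2.2484)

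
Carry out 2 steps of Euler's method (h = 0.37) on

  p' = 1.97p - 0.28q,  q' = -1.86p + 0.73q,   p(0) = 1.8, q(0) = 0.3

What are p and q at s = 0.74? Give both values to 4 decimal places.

Euler on (p,q): p_{n+1} = p_n + h·p', q_{n+1} = q_n + h·q'.
0.000000: (1.800000, 0.300000); f=(3.462000, -3.129000) → (3.080940, -0.857730)
0.370000: (3.080940, -0.857730); f=(6.309616, -6.356691) → (5.415498, -3.209706)
(p(0.74), q(0.74)) ≈ (5.4155, -3.2097)

5.4155, -3.2097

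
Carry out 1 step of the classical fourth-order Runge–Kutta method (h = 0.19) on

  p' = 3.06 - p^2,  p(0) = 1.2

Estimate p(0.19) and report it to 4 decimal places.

RK4: k1 = f(x_n, p_n); k2 = f(x_n + h/2, p_n + (h/2)·k1); k3 = f(x_n + h/2, p_n + (h/2)·k2); k4 = f(x_n + h, p_n + h·k3); p_{n+1} = p_n + (h/6)·(k1 + 2k2 + 2k3 + k4).
x=0.000000, p=1.200000:
  k1 = f(0.000000, 1.200000) = 1.620000
  k2 = f(0.095000, 1.353900) = 1.226955
  k3 = f(0.095000, 1.316561) = 1.326668
  k4 = f(0.190000, 1.452067) = 0.951502
  p ← 1.200000 + (0.19/6)·(k1 + 2k2 + 2k3 + k4) = 1.443160
p(0.19) ≈ 1.4432

1.4432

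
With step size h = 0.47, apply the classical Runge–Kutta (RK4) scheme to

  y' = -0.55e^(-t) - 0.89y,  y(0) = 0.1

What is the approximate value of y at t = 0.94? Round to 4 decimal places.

RK4: k1 = f(t_n, y_n); k2 = f(t_n + h/2, y_n + (h/2)·k1); k3 = f(t_n + h/2, y_n + (h/2)·k2); k4 = f(t_n + h, y_n + h·k3); y_{n+1} = y_n + (h/6)·(k1 + 2k2 + 2k3 + k4).
t=0.000000, y=0.100000:
  k1 = f(0.000000, 0.100000) = -0.639000
  k2 = f(0.235000, -0.050165) = -0.390167
  k3 = f(0.235000, 0.008311) = -0.442211
  k4 = f(0.470000, -0.107839) = -0.247775
  y ← 0.100000 + (0.47/6)·(k1 + 2k2 + 2k3 + k4) = -0.099870
t=0.470000, y=-0.099870:
  k1 = f(0.470000, -0.099870) = -0.254867
  k2 = f(0.705000, -0.159764) = -0.129570
  k3 = f(0.705000, -0.130319) = -0.155776
  k4 = f(0.940000, -0.173085) = -0.060800
  y ← -0.099870 + (0.47/6)·(k1 + 2k2 + 2k3 + k4) = -0.169301
y(0.94) ≈ -0.1693

-0.1693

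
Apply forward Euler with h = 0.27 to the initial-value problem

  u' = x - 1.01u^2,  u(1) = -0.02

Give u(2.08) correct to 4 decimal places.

Euler: u_{n+1} = u_n + h·f(x_n, u_n).
x=1.000000, u=-0.020000: f=0.999596 → u ← -0.020000 + 0.27·0.999596 = 0.249891
x=1.270000, u=0.249891: f=1.206930 → u ← 0.249891 + 0.27·1.206930 = 0.575762
x=1.540000, u=0.575762: f=1.205183 → u ← 0.575762 + 0.27·1.205183 = 0.901161
x=1.810000, u=0.901161: f=0.989787 → u ← 0.901161 + 0.27·0.989787 = 1.168404
u(2.08) ≈ 1.1684

1.1684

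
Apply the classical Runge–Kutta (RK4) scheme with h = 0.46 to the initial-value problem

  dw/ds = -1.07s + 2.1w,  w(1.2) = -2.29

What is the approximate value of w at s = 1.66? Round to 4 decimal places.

-7.1462

RK4: k1 = f(s_n, w_n); k2 = f(s_n + h/2, w_n + (h/2)·k1); k3 = f(s_n + h/2, w_n + (h/2)·k2); k4 = f(s_n + h, w_n + h·k3); w_{n+1} = w_n + (h/6)·(k1 + 2k2 + 2k3 + k4).
s=1.200000, w=-2.290000:
  k1 = f(1.200000, -2.290000) = -6.093000
  k2 = f(1.430000, -3.691390) = -9.282019
  k3 = f(1.430000, -4.424864) = -10.822315
  k4 = f(1.660000, -7.268265) = -17.039556
  w ← -2.290000 + (0.46/6)·(k1 + 2k2 + 2k3 + k4) = -7.146161
w(1.66) ≈ -7.1462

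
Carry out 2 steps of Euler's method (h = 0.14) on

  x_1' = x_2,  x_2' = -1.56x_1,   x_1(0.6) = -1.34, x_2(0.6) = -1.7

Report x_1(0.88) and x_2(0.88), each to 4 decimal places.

-1.7750, -1.0627

Euler on (x_1,x_2): x_1_{n+1} = x_1_n + h·x_1', x_2_{n+1} = x_2_n + h·x_2'.
0.600000: (-1.340000, -1.700000); f=(-1.700000, 2.090400) → (-1.578000, -1.407344)
0.740000: (-1.578000, -1.407344); f=(-1.407344, 2.461680) → (-1.775028, -1.062709)
(x_1(0.88), x_2(0.88)) ≈ (-1.7750, -1.0627)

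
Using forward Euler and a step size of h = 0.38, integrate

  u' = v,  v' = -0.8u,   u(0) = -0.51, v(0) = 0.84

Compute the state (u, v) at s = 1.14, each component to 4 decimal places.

Euler on (u,v): u_{n+1} = u_n + h·u', v_{n+1} = v_n + h·v'.
0.000000: (-0.510000, 0.840000); f=(0.840000, 0.408000) → (-0.190800, 0.995040)
0.380000: (-0.190800, 0.995040); f=(0.995040, 0.152640) → (0.187315, 1.053043)
0.760000: (0.187315, 1.053043); f=(1.053043, -0.149852) → (0.587472, 0.996099)
(u(1.14), v(1.14)) ≈ (0.5875, 0.9961)

0.5875, 0.9961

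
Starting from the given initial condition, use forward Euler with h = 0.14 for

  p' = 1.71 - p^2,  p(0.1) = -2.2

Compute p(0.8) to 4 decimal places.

-15.4952

Euler: p_{n+1} = p_n + h·f(x_n, p_n).
x=0.100000, p=-2.200000: f=-3.130000 → p ← -2.200000 + 0.14·(-3.130000) = -2.638200
x=0.240000, p=-2.638200: f=-5.250099 → p ← -2.638200 + 0.14·(-5.250099) = -3.373214
x=0.380000, p=-3.373214: f=-9.668572 → p ← -3.373214 + 0.14·(-9.668572) = -4.726814
x=0.520000, p=-4.726814: f=-20.632770 → p ← -4.726814 + 0.14·(-20.632770) = -7.615402
x=0.660000, p=-7.615402: f=-56.284345 → p ← -7.615402 + 0.14·(-56.284345) = -15.495210
p(0.8) ≈ -15.4952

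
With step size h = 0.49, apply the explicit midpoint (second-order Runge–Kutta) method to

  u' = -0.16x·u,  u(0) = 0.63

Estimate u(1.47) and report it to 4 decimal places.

0.5291

Midpoint: k1 = f(x_n, u_n); k2 = f(x_n + h/2, u_n + (h/2)·k1); u_{n+1} = u_n + h·k2.
x=0.000000, u=0.630000:
  k1 = f(0.000000, 0.630000) = 0.000000
  k2 = f(0.245000, 0.630000) = -0.024696
  u ← 0.630000 + 0.49·(-0.024696) = 0.617899
x=0.490000, u=0.617899:
  k1 = f(0.490000, 0.617899) = -0.048443
  k2 = f(0.735000, 0.606030) = -0.071269
  u ← 0.617899 + 0.49·(-0.071269) = 0.582977
x=0.980000, u=0.582977:
  k1 = f(0.980000, 0.582977) = -0.091411
  k2 = f(1.225000, 0.560581) = -0.109874
  u ← 0.582977 + 0.49·(-0.109874) = 0.529139
u(1.47) ≈ 0.5291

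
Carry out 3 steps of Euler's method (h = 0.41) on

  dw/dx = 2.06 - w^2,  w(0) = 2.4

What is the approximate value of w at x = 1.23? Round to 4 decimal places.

1.4398

Euler: w_{n+1} = w_n + h·f(x_n, w_n).
x=0.000000, w=2.400000: f=-3.700000 → w ← 2.400000 + 0.41·(-3.700000) = 0.883000
x=0.410000, w=0.883000: f=1.280311 → w ← 0.883000 + 0.41·1.280311 = 1.407928
x=0.820000, w=1.407928: f=0.077740 → w ← 1.407928 + 0.41·0.077740 = 1.439801
w(1.23) ≈ 1.4398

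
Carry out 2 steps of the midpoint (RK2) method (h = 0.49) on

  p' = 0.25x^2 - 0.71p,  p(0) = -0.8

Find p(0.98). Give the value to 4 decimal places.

-0.3400

Midpoint: k1 = f(x_n, p_n); k2 = f(x_n + h/2, p_n + (h/2)·k1); p_{n+1} = p_n + h·k2.
x=0.000000, p=-0.800000:
  k1 = f(0.000000, -0.800000) = 0.568000
  k2 = f(0.245000, -0.660840) = 0.484203
  p ← -0.800000 + 0.49·0.484203 = -0.562741
x=0.490000, p=-0.562741:
  k1 = f(0.490000, -0.562741) = 0.459571
  k2 = f(0.735000, -0.450146) = 0.454660
  p ← -0.562741 + 0.49·0.454660 = -0.339957
p(0.98) ≈ -0.3400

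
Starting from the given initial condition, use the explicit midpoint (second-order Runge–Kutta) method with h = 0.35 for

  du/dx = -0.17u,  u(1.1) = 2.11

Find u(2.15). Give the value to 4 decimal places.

Midpoint: k1 = f(x_n, u_n); k2 = f(x_n + h/2, u_n + (h/2)·k1); u_{n+1} = u_n + h·k2.
x=1.100000, u=2.110000:
  k1 = f(1.100000, 2.110000) = -0.358700
  k2 = f(1.275000, 2.047227) = -0.348029
  u ← 2.110000 + 0.35·(-0.348029) = 1.988190
x=1.450000, u=1.988190:
  k1 = f(1.450000, 1.988190) = -0.337992
  k2 = f(1.625000, 1.929041) = -0.327937
  u ← 1.988190 + 0.35·(-0.327937) = 1.873412
x=1.800000, u=1.873412:
  k1 = f(1.800000, 1.873412) = -0.318480
  k2 = f(1.975000, 1.817678) = -0.309005
  u ← 1.873412 + 0.35·(-0.309005) = 1.765260
u(2.15) ≈ 1.7653

1.7653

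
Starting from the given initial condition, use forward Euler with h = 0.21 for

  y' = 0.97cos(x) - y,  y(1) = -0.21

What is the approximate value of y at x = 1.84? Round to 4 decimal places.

0.0295

Euler: y_{n+1} = y_n + h·f(x_n, y_n).
x=1.000000, y=-0.210000: f=0.734093 → y ← -0.210000 + 0.21·0.734093 = -0.055840
x=1.210000, y=-0.055840: f=0.398269 → y ← -0.055840 + 0.21·0.398269 = 0.027796
x=1.420000, y=0.027796: f=0.117923 → y ← 0.027796 + 0.21·0.117923 = 0.052560
x=1.630000, y=0.052560: f=-0.109954 → y ← 0.052560 + 0.21·(-0.109954) = 0.029470
y(1.84) ≈ 0.0295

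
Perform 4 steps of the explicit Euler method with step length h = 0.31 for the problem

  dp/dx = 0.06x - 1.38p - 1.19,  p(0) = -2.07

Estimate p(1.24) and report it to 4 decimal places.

-0.9660

Euler: p_{n+1} = p_n + h·f(x_n, p_n).
x=0.000000, p=-2.070000: f=1.666600 → p ← -2.070000 + 0.31·1.666600 = -1.553354
x=0.310000, p=-1.553354: f=0.972229 → p ← -1.553354 + 0.31·0.972229 = -1.251963
x=0.620000, p=-1.251963: f=0.574909 → p ← -1.251963 + 0.31·0.574909 = -1.073741
x=0.930000, p=-1.073741: f=0.347563 → p ← -1.073741 + 0.31·0.347563 = -0.965997
p(1.24) ≈ -0.9660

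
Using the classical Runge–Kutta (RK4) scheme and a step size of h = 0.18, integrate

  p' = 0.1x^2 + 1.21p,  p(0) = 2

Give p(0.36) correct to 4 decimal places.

3.0935

RK4: k1 = f(x_n, p_n); k2 = f(x_n + h/2, p_n + (h/2)·k1); k3 = f(x_n + h/2, p_n + (h/2)·k2); k4 = f(x_n + h, p_n + h·k3); p_{n+1} = p_n + (h/6)·(k1 + 2k2 + 2k3 + k4).
x=0.000000, p=2.000000:
  k1 = f(0.000000, 2.000000) = 2.420000
  k2 = f(0.090000, 2.217800) = 2.684348
  k3 = f(0.090000, 2.241591) = 2.713135
  k4 = f(0.180000, 2.488364) = 3.014161
  p ← 2.000000 + (0.18/6)·(k1 + 2k2 + 2k3 + k4) = 2.486874
x=0.180000, p=2.486874:
  k1 = f(0.180000, 2.486874) = 3.012357
  k2 = f(0.270000, 2.757986) = 3.344453
  k3 = f(0.270000, 2.787875) = 3.380618
  k4 = f(0.360000, 3.095385) = 3.758376
  p ← 2.486874 + (0.18/6)·(k1 + 2k2 + 2k3 + k4) = 3.093500
p(0.36) ≈ 3.0935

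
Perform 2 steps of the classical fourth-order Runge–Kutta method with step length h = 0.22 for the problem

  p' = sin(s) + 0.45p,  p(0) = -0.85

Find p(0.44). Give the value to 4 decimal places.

RK4: k1 = f(s_n, p_n); k2 = f(s_n + h/2, p_n + (h/2)·k1); k3 = f(s_n + h/2, p_n + (h/2)·k2); k4 = f(s_n + h, p_n + h·k3); p_{n+1} = p_n + (h/6)·(k1 + 2k2 + 2k3 + k4).
s=0.000000, p=-0.850000:
  k1 = f(0.000000, -0.850000) = -0.382500
  k2 = f(0.110000, -0.892075) = -0.291655
  k3 = f(0.110000, -0.882082) = -0.287159
  k4 = f(0.220000, -0.913175) = -0.192699
  p ← -0.850000 + (0.22/6)·(k1 + 2k2 + 2k3 + k4) = -0.913537
s=0.220000, p=-0.913537:
  k1 = f(0.220000, -0.913537) = -0.192862
  k2 = f(0.330000, -0.934752) = -0.096595
  k3 = f(0.330000, -0.924162) = -0.091830
  k4 = f(0.440000, -0.933740) = 0.005757
  p ← -0.913537 + (0.22/6)·(k1 + 2k2 + 2k3 + k4) = -0.934215
p(0.44) ≈ -0.9342

-0.9342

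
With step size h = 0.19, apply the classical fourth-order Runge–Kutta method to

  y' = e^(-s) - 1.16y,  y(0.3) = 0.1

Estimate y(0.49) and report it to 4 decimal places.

0.1949

RK4: k1 = f(s_n, y_n); k2 = f(s_n + h/2, y_n + (h/2)·k1); k3 = f(s_n + h/2, y_n + (h/2)·k2); k4 = f(s_n + h, y_n + h·k3); y_{n+1} = y_n + (h/6)·(k1 + 2k2 + 2k3 + k4).
s=0.300000, y=0.100000:
  k1 = f(0.300000, 0.100000) = 0.624818
  k2 = f(0.395000, 0.159358) = 0.488825
  k3 = f(0.395000, 0.146438) = 0.503812
  k4 = f(0.490000, 0.195724) = 0.385586
  y ← 0.100000 + (0.19/6)·(k1 + 2k2 + 2k3 + k4) = 0.194863
y(0.49) ≈ 0.1949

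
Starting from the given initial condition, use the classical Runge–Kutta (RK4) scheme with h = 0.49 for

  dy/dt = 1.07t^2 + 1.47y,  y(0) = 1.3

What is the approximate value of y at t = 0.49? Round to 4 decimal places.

2.7201

RK4: k1 = f(t_n, y_n); k2 = f(t_n + h/2, y_n + (h/2)·k1); k3 = f(t_n + h/2, y_n + (h/2)·k2); k4 = f(t_n + h, y_n + h·k3); y_{n+1} = y_n + (h/6)·(k1 + 2k2 + 2k3 + k4).
t=0.000000, y=1.300000:
  k1 = f(0.000000, 1.300000) = 1.911000
  k2 = f(0.245000, 1.768195) = 2.663473
  k3 = f(0.245000, 1.952551) = 2.934477
  k4 = f(0.490000, 2.737894) = 4.281611
  y ← 1.300000 + (0.49/6)·(k1 + 2k2 + 2k3 + k4) = 2.720062
y(0.49) ≈ 2.7201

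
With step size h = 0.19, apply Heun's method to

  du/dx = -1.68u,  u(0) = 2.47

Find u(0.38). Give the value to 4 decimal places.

1.3226

Heun: k1 = f(x_n, u_n); k2 = f(x_n + h, u_n + h·k1); u_{n+1} = u_n + (h/2)·(k1 + k2).
x=0.000000, u=2.470000:
  k1 = f(0.000000, 2.470000) = -4.149600
  k2 = f(0.190000, 1.681576) = -2.825048
  u ← 2.470000 + (0.19/2)·(-4.149600 + (-2.825048)) = 1.807408
x=0.190000, u=1.807408:
  k1 = f(0.190000, 1.807408) = -3.036446
  k2 = f(0.380000, 1.230484) = -2.067213
  u ← 1.807408 + (0.19/2)·(-3.036446 + (-2.067213)) = 1.322561
u(0.38) ≈ 1.3226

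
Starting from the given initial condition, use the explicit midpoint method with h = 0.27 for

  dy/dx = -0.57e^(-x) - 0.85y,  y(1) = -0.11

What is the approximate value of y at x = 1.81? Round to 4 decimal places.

Midpoint: k1 = f(x_n, y_n); k2 = f(x_n + h/2, y_n + (h/2)·k1); y_{n+1} = y_n + h·k2.
x=1.000000, y=-0.110000:
  k1 = f(1.000000, -0.110000) = -0.116191
  k2 = f(1.135000, -0.125686) = -0.076378
  y ← -0.110000 + 0.27·(-0.076378) = -0.130622
x=1.270000, y=-0.130622:
  k1 = f(1.270000, -0.130622) = -0.049045
  k2 = f(1.405000, -0.137243) = -0.023203
  y ← -0.130622 + 0.27·(-0.023203) = -0.136887
x=1.540000, y=-0.136887:
  k1 = f(1.540000, -0.136887) = -0.005844
  k2 = f(1.675000, -0.137676) = 0.010259
  y ← -0.136887 + 0.27·0.010259 = -0.134117
y(1.81) ≈ -0.1341

-0.1341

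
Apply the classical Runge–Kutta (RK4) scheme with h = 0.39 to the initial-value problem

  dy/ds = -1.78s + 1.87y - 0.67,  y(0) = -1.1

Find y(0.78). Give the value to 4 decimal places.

-6.8336

RK4: k1 = f(s_n, y_n); k2 = f(s_n + h/2, y_n + (h/2)·k1); k3 = f(s_n + h/2, y_n + (h/2)·k2); k4 = f(s_n + h, y_n + h·k3); y_{n+1} = y_n + (h/6)·(k1 + 2k2 + 2k3 + k4).
s=0.000000, y=-1.100000:
  k1 = f(0.000000, -1.100000) = -2.727000
  k2 = f(0.195000, -1.631765) = -4.068501
  k3 = f(0.195000, -1.893358) = -4.557679
  k4 = f(0.390000, -2.877495) = -6.745115
  y ← -1.100000 + (0.39/6)·(k1 + 2k2 + 2k3 + k4) = -2.837091
s=0.390000, y=-2.837091:
  k1 = f(0.390000, -2.837091) = -6.669560
  k2 = f(0.585000, -4.137655) = -9.448715
  k3 = f(0.585000, -4.679590) = -10.462134
  k4 = f(0.780000, -6.917323) = -14.993794
  y ← -2.837091 + (0.39/6)·(k1 + 2k2 + 2k3 + k4) = -6.833619
y(0.78) ≈ -6.8336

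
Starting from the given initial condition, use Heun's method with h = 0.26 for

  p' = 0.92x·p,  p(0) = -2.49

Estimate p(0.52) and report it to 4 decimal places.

Heun: k1 = f(x_n, p_n); k2 = f(x_n + h, p_n + h·k1); p_{n+1} = p_n + (h/2)·(k1 + k2).
x=0.000000, p=-2.490000:
  k1 = f(0.000000, -2.490000) = 0.000000
  k2 = f(0.260000, -2.490000) = -0.595608
  p ← -2.490000 + (0.26/2)·(0.000000 + (-0.595608)) = -2.567429
x=0.260000, p=-2.567429:
  k1 = f(0.260000, -2.567429) = -0.614129
  k2 = f(0.520000, -2.727103) = -1.304646
  p ← -2.567429 + (0.26/2)·(-0.614129 + (-1.304646)) = -2.816870
p(0.52) ≈ -2.8169

-2.8169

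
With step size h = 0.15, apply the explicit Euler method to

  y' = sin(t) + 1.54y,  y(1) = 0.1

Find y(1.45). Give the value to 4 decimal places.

0.6909

Euler: y_{n+1} = y_n + h·f(t_n, y_n).
t=1.000000, y=0.100000: f=0.995471 → y ← 0.100000 + 0.15·0.995471 = 0.249321
t=1.150000, y=0.249321: f=1.296718 → y ← 0.249321 + 0.15·1.296718 = 0.443828
t=1.300000, y=0.443828: f=1.647054 → y ← 0.443828 + 0.15·1.647054 = 0.690886
y(1.45) ≈ 0.6909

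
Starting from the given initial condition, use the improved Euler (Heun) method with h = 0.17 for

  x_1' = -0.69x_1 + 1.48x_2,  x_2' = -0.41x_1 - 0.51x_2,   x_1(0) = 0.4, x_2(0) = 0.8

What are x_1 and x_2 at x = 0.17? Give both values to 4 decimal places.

0.5331, 0.7016

Heun on (x_1,x_2): k1 = f(x_n, state_n); k2 = f(x_n + h, state_n + h·k1); state_{n+1} = state_n + (h/2)·(k1 + k2).
0.000000: (0.400000, 0.800000)
  k1 = (0.908000, -0.572000)
  predictor → (0.554360, 0.702760)
  k2 = (0.657576, -0.585695)
  → (0.533074, 0.701596)
(x_1(0.17), x_2(0.17)) ≈ (0.5331, 0.7016)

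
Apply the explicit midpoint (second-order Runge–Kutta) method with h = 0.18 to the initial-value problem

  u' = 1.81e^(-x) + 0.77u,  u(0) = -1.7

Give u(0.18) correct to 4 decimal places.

-1.6316

Midpoint: k1 = f(x_n, u_n); k2 = f(x_n + h/2, u_n + (h/2)·k1); u_{n+1} = u_n + h·k2.
x=0.000000, u=-1.700000:
  k1 = f(0.000000, -1.700000) = 0.501000
  k2 = f(0.090000, -1.654910) = 0.379935
  u ← -1.700000 + 0.18·0.379935 = -1.631612
u(0.18) ≈ -1.6316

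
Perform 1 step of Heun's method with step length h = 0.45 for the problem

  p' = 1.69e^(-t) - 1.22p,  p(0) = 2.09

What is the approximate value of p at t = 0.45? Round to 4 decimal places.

Heun: k1 = f(t_n, p_n); k2 = f(t_n + h, p_n + h·k1); p_{n+1} = p_n + (h/2)·(k1 + k2).
t=0.000000, p=2.090000:
  k1 = f(0.000000, 2.090000) = -0.859800
  k2 = f(0.450000, 1.703090) = -1.000178
  p ← 2.090000 + (0.45/2)·(-0.859800 + (-1.000178)) = 1.671505
p(0.45) ≈ 1.6715

1.6715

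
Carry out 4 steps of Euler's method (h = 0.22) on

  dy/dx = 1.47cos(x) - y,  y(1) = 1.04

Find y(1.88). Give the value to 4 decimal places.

0.5396

Euler: y_{n+1} = y_n + h·f(x_n, y_n).
x=1.000000, y=1.040000: f=-0.245756 → y ← 1.040000 + 0.22·(-0.245756) = 0.985934
x=1.220000, y=0.985934: f=-0.480775 → y ← 0.985934 + 0.22·(-0.480775) = 0.880163
x=1.440000, y=0.880163: f=-0.688441 → y ← 0.880163 + 0.22·(-0.688441) = 0.728706
x=1.660000, y=0.728706: f=-0.859662 → y ← 0.728706 + 0.22·(-0.859662) = 0.539581
y(1.88) ≈ 0.5396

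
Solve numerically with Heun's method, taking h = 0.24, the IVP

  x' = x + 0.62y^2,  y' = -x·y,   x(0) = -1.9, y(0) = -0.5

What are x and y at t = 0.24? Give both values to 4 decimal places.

-2.3482, -0.8166

Heun on (x,y): k1 = f(t_n, state_n); k2 = f(t_n + h, state_n + h·k1); state_{n+1} = state_n + (h/2)·(k1 + k2).
0.000000: (-1.900000, -0.500000)
  k1 = (-1.745000, -0.950000)
  predictor → (-2.318800, -0.728000)
  k2 = (-1.990210, -1.688086)
  → (-2.348225, -0.816570)
(x(0.24), y(0.24)) ≈ (-2.3482, -0.8166)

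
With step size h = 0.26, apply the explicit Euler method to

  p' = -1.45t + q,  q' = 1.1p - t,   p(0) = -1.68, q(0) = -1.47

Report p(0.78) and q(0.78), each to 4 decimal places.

-3.5414, -3.5059

Euler on (p,q): p_{n+1} = p_n + h·p', q_{n+1} = q_n + h·q'.
0.000000: (-1.680000, -1.470000); f=(-1.470000, -1.848000) → (-2.062200, -1.950480)
0.260000: (-2.062200, -1.950480); f=(-2.327480, -2.528420) → (-2.667345, -2.607869)
0.520000: (-2.667345, -2.607869); f=(-3.361869, -3.454079) → (-3.541431, -3.505930)
(p(0.78), q(0.78)) ≈ (-3.5414, -3.5059)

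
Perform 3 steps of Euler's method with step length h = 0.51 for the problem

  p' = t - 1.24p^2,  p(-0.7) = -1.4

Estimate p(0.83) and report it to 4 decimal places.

Euler: p_{n+1} = p_n + h·f(t_n, p_n).
t=-0.700000, p=-1.400000: f=-3.130400 → p ← -1.400000 + 0.51·(-3.130400) = -2.996504
t=-0.190000, p=-2.996504: f=-11.324005 → p ← -2.996504 + 0.51·(-11.324005) = -8.771747
t=0.320000, p=-8.771747: f=-95.089986 → p ← -8.771747 + 0.51·(-95.089986) = -57.267639
p(0.83) ≈ -57.2676

-57.2676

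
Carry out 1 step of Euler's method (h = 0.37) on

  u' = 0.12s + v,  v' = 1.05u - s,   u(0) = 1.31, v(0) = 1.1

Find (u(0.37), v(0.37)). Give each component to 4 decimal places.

1.7170, 1.6089

Euler on (u,v): u_{n+1} = u_n + h·u', v_{n+1} = v_n + h·v'.
0.000000: (1.310000, 1.100000); f=(1.100000, 1.375500) → (1.717000, 1.608935)
(u(0.37), v(0.37)) ≈ (1.7170, 1.6089)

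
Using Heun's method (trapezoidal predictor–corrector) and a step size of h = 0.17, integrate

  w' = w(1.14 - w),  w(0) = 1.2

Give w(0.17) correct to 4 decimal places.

1.1891

Heun: k1 = f(x_n, w_n); k2 = f(x_n + h, w_n + h·k1); w_{n+1} = w_n + (h/2)·(k1 + k2).
x=0.000000, w=1.200000:
  k1 = f(0.000000, 1.200000) = -0.072000
  k2 = f(0.170000, 1.187760) = -0.056727
  w ← 1.200000 + (0.17/2)·(-0.072000 + (-0.056727)) = 1.189058
w(0.17) ≈ 1.1891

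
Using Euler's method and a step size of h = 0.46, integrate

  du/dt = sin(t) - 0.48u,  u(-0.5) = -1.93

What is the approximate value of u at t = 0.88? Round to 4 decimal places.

Euler: u_{n+1} = u_n + h·f(t_n, u_n).
t=-0.500000, u=-1.930000: f=0.446974 → u ← -1.930000 + 0.46·0.446974 = -1.724392
t=-0.040000, u=-1.724392: f=0.787719 → u ← -1.724392 + 0.46·0.787719 = -1.362041
t=0.420000, u=-1.362041: f=1.061540 → u ← -1.362041 + 0.46·1.061540 = -0.873733
u(0.88) ≈ -0.8737

-0.8737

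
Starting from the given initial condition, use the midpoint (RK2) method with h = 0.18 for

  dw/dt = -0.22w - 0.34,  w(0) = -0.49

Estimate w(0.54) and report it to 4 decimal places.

Midpoint: k1 = f(t_n, w_n); k2 = f(t_n + h/2, w_n + (h/2)·k1); w_{n+1} = w_n + h·k2.
t=0.000000, w=-0.490000:
  k1 = f(0.000000, -0.490000) = -0.232200
  k2 = f(0.090000, -0.510898) = -0.227602
  w ← -0.490000 + 0.18·(-0.227602) = -0.530968
t=0.180000, w=-0.530968:
  k1 = f(0.180000, -0.530968) = -0.223187
  k2 = f(0.270000, -0.551055) = -0.218768
  w ← -0.530968 + 0.18·(-0.218768) = -0.570347
t=0.360000, w=-0.570347:
  k1 = f(0.360000, -0.570347) = -0.214524
  k2 = f(0.450000, -0.589654) = -0.210276
  w ← -0.570347 + 0.18·(-0.210276) = -0.608196
w(0.54) ≈ -0.6082

-0.6082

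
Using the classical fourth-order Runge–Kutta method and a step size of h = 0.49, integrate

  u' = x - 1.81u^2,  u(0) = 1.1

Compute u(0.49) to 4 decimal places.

0.6270

RK4: k1 = f(x_n, u_n); k2 = f(x_n + h/2, u_n + (h/2)·k1); k3 = f(x_n + h/2, u_n + (h/2)·k2); k4 = f(x_n + h, u_n + h·k3); u_{n+1} = u_n + (h/6)·(k1 + 2k2 + 2k3 + k4).
x=0.000000, u=1.100000:
  k1 = f(0.000000, 1.100000) = -2.190100
  k2 = f(0.245000, 0.563425) = -0.329581
  k3 = f(0.245000, 1.019253) = -1.635365
  k4 = f(0.490000, 0.298671) = 0.328540
  u ← 1.100000 + (0.49/6)·(k1 + 2k2 + 2k3 + k4) = 0.627031
u(0.49) ≈ 0.6270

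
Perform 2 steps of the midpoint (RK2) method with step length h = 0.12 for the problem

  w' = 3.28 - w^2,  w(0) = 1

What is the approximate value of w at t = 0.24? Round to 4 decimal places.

Midpoint: k1 = f(t_n, w_n); k2 = f(t_n + h/2, w_n + (h/2)·k1); w_{n+1} = w_n + h·k2.
t=0.000000, w=1.000000:
  k1 = f(0.000000, 1.000000) = 2.280000
  k2 = f(0.060000, 1.136800) = 1.987686
  w ← 1.000000 + 0.12·1.987686 = 1.238522
t=0.120000, w=1.238522:
  k1 = f(0.120000, 1.238522) = 1.746063
  k2 = f(0.180000, 1.343286) = 1.475583
  w ← 1.238522 + 0.12·1.475583 = 1.415592
w(0.24) ≈ 1.4156

1.4156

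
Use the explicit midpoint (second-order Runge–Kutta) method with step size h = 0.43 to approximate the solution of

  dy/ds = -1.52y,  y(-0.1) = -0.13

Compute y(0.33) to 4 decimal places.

-0.0728

Midpoint: k1 = f(s_n, y_n); k2 = f(s_n + h/2, y_n + (h/2)·k1); y_{n+1} = y_n + h·k2.
s=-0.100000, y=-0.130000:
  k1 = f(-0.100000, -0.130000) = 0.197600
  k2 = f(0.115000, -0.087516) = 0.133024
  y ← -0.130000 + 0.43·0.133024 = -0.072800
y(0.33) ≈ -0.0728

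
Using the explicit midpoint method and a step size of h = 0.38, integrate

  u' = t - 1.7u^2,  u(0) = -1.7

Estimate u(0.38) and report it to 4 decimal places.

Midpoint: k1 = f(t_n, u_n); k2 = f(t_n + h/2, u_n + (h/2)·k1); u_{n+1} = u_n + h·k2.
t=0.000000, u=-1.700000:
  k1 = f(0.000000, -1.700000) = -4.913000
  k2 = f(0.190000, -2.633470) = -11.599779
  u ← -1.700000 + 0.38·(-11.599779) = -6.107916
u(0.38) ≈ -6.1079

-6.1079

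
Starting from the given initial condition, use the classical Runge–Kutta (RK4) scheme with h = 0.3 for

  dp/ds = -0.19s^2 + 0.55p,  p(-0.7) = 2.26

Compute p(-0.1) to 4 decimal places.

3.1161

RK4: k1 = f(s_n, p_n); k2 = f(s_n + h/2, p_n + (h/2)·k1); k3 = f(s_n + h/2, p_n + (h/2)·k2); k4 = f(s_n + h, p_n + h·k3); p_{n+1} = p_n + (h/6)·(k1 + 2k2 + 2k3 + k4).
s=-0.700000, p=2.260000:
  k1 = f(-0.700000, 2.260000) = 1.149900
  k2 = f(-0.550000, 2.432485) = 1.280392
  k3 = f(-0.550000, 2.452059) = 1.291157
  k4 = f(-0.400000, 2.647347) = 1.425641
  p ← 2.260000 + (0.3/6)·(k1 + 2k2 + 2k3 + k4) = 2.645932
s=-0.400000, p=2.645932:
  k1 = f(-0.400000, 2.645932) = 1.424863
  k2 = f(-0.250000, 2.859661) = 1.560939
  k3 = f(-0.250000, 2.880073) = 1.572165
  k4 = f(-0.100000, 3.117581) = 1.712770
  p ← 2.645932 + (0.3/6)·(k1 + 2k2 + 2k3 + k4) = 3.116124
p(-0.1) ≈ 3.1161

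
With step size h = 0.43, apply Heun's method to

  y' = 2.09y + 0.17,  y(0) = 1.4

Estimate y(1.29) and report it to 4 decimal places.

18.0017

Heun: k1 = f(t_n, y_n); k2 = f(t_n + h, y_n + h·k1); y_{n+1} = y_n + (h/2)·(k1 + k2).
t=0.000000, y=1.400000:
  k1 = f(0.000000, 1.400000) = 3.096000
  k2 = f(0.430000, 2.731280) = 5.878375
  y ← 1.400000 + (0.43/2)·(3.096000 + 5.878375) = 3.329491
t=0.430000, y=3.329491:
  k1 = f(0.430000, 3.329491) = 7.128635
  k2 = f(0.860000, 6.394804) = 13.535140
  y ← 3.329491 + (0.43/2)·(7.128635 + 13.535140) = 7.772202
t=0.860000, y=7.772202:
  k1 = f(0.860000, 7.772202) = 16.413903
  k2 = f(1.290000, 14.830181) = 31.165078
  y ← 7.772202 + (0.43/2)·(16.413903 + 31.165078) = 18.001683
y(1.29) ≈ 18.0017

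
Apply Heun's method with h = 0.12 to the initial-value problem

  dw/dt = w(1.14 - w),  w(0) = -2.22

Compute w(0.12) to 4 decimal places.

-3.4629

Heun: k1 = f(t_n, w_n); k2 = f(t_n + h, w_n + h·k1); w_{n+1} = w_n + (h/2)·(k1 + k2).
t=0.000000, w=-2.220000:
  k1 = f(0.000000, -2.220000) = -7.459200
  k2 = f(0.120000, -3.115104) = -13.255091
  w ← -2.220000 + (0.12/2)·(-7.459200 + (-13.255091)) = -3.462857
w(0.12) ≈ -3.4629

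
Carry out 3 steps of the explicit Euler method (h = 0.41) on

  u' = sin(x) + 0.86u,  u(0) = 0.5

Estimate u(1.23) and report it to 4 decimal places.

Euler: u_{n+1} = u_n + h·f(x_n, u_n).
x=0.000000, u=0.500000: f=0.430000 → u ← 0.500000 + 0.41·0.430000 = 0.676300
x=0.410000, u=0.676300: f=0.980227 → u ← 0.676300 + 0.41·0.980227 = 1.078193
x=0.820000, u=1.078193: f=1.658392 → u ← 1.078193 + 0.41·1.658392 = 1.758134
u(1.23) ≈ 1.7581

1.7581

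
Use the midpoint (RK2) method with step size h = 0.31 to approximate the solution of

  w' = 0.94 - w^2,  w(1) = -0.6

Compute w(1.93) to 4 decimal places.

0.1713

Midpoint: k1 = f(s_n, w_n); k2 = f(s_n + h/2, w_n + (h/2)·k1); w_{n+1} = w_n + h·k2.
s=1.000000, w=-0.600000:
  k1 = f(1.000000, -0.600000) = 0.580000
  k2 = f(1.155000, -0.510100) = 0.679798
  w ← -0.600000 + 0.31·0.679798 = -0.389263
s=1.310000, w=-0.389263:
  k1 = f(1.310000, -0.389263) = 0.788475
  k2 = f(1.465000, -0.267049) = 0.868685
  w ← -0.389263 + 0.31·0.868685 = -0.119970
s=1.620000, w=-0.119970:
  k1 = f(1.620000, -0.119970) = 0.925607
  k2 = f(1.775000, 0.023499) = 0.939448
  w ← -0.119970 + 0.31·0.939448 = 0.171258
w(1.93) ≈ 0.1713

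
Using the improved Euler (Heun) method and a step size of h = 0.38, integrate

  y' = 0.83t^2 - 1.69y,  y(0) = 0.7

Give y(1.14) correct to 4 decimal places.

0.4263

Heun: k1 = f(t_n, y_n); k2 = f(t_n + h, y_n + h·k1); y_{n+1} = y_n + (h/2)·(k1 + k2).
t=0.000000, y=0.700000:
  k1 = f(0.000000, 0.700000) = -1.183000
  k2 = f(0.380000, 0.250460) = -0.303425
  y ← 0.700000 + (0.38/2)·(-1.183000 + (-0.303425)) = 0.417579
t=0.380000, y=0.417579:
  k1 = f(0.380000, 0.417579) = -0.585857
  k2 = f(0.760000, 0.194954) = 0.149936
  y ← 0.417579 + (0.38/2)·(-0.585857 + 0.149936) = 0.334754
t=0.760000, y=0.334754:
  k1 = f(0.760000, 0.334754) = -0.086327
  k2 = f(1.140000, 0.301950) = 0.568372
  y ← 0.334754 + (0.38/2)·(-0.086327 + 0.568372) = 0.426343
y(1.14) ≈ 0.4263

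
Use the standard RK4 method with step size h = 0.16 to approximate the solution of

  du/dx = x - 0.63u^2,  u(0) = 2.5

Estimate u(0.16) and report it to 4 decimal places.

2.0080

RK4: k1 = f(x_n, u_n); k2 = f(x_n + h/2, u_n + (h/2)·k1); k3 = f(x_n + h/2, u_n + (h/2)·k2); k4 = f(x_n + h, u_n + h·k3); u_{n+1} = u_n + (h/6)·(k1 + 2k2 + 2k3 + k4).
x=0.000000, u=2.500000:
  k1 = f(0.000000, 2.500000) = -3.937500
  k2 = f(0.080000, 2.185000) = -2.927762
  k3 = f(0.080000, 2.265779) = -3.154265
  k4 = f(0.160000, 1.995318) = -2.348214
  u ← 2.500000 + (0.16/6)·(k1 + 2k2 + 2k3 + k4) = 2.008006
u(0.16) ≈ 2.0080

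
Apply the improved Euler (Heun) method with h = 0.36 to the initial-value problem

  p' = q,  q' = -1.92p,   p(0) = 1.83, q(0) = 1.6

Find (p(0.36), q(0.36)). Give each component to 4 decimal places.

2.1783, 0.1360

Heun on (p,q): k1 = f(t_n, state_n); k2 = f(t_n + h, state_n + h·k1); state_{n+1} = state_n + (h/2)·(k1 + k2).
0.000000: (1.830000, 1.600000)
  k1 = (1.600000, -3.513600)
  predictor → (2.406000, 0.335104)
  k2 = (0.335104, -4.619520)
  → (2.178319, 0.136038)
(p(0.36), q(0.36)) ≈ (2.1783, 0.1360)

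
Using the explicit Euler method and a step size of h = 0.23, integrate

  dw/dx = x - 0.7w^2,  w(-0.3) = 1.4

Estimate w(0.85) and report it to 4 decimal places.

0.8062

Euler: w_{n+1} = w_n + h·f(x_n, w_n).
x=-0.300000, w=1.400000: f=-1.672000 → w ← 1.400000 + 0.23·(-1.672000) = 1.015440
x=-0.070000, w=1.015440: f=-0.791783 → w ← 1.015440 + 0.23·(-0.791783) = 0.833330
x=0.160000, w=0.833330: f=-0.326107 → w ← 0.833330 + 0.23·(-0.326107) = 0.758325
x=0.390000, w=0.758325: f=-0.012540 → w ← 0.758325 + 0.23·(-0.012540) = 0.755441
x=0.620000, w=0.755441: f=0.220516 → w ← 0.755441 + 0.23·0.220516 = 0.806160
w(0.85) ≈ 0.8062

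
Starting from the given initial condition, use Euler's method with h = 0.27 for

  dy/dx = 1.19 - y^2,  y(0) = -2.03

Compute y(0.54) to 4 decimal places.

Euler: y_{n+1} = y_n + h·f(x_n, y_n).
x=0.000000, y=-2.030000: f=-2.930900 → y ← -2.030000 + 0.27·(-2.930900) = -2.821343
x=0.270000, y=-2.821343: f=-6.769976 → y ← -2.821343 + 0.27·(-6.769976) = -4.649237
y(0.54) ≈ -4.6492

-4.6492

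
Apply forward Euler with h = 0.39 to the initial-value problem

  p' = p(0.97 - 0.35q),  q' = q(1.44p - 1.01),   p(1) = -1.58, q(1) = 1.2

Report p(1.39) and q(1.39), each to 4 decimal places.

-1.9189, -0.3375

Euler on (p,q): p_{n+1} = p_n + h·p', q_{n+1} = q_n + h·q'.
1.000000: (-1.580000, 1.200000); f=(-0.869000, -3.942240) → (-1.918910, -0.337474)
(p(1.39), q(1.39)) ≈ (-1.9189, -0.3375)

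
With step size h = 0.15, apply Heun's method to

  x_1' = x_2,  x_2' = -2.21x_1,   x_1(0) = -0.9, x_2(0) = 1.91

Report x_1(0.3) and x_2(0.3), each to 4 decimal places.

-0.2523, 2.3031

Heun on (x_1,x_2): k1 = f(x_n, state_n); k2 = f(x_n + h, state_n + h·k1); state_{n+1} = state_n + (h/2)·(k1 + k2).
0.000000: (-0.900000, 1.910000)
  k1 = (1.910000, 1.989000)
  predictor → (-0.613500, 2.208350)
  k2 = (2.208350, 1.355835)
  → (-0.591124, 2.160863)
0.150000: (-0.591124, 2.160863)
  k1 = (2.160863, 1.306383)
  predictor → (-0.266994, 2.356820)
  k2 = (2.356820, 0.590058)
  → (-0.252298, 2.303096)
(x_1(0.3), x_2(0.3)) ≈ (-0.2523, 2.3031)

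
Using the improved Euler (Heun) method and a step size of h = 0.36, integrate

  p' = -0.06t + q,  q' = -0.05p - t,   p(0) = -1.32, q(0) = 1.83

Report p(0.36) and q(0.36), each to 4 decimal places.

-0.6608, 1.7830

Heun on (p,q): k1 = f(t_n, state_n); k2 = f(t_n + h, state_n + h·k1); state_{n+1} = state_n + (h/2)·(k1 + k2).
0.000000: (-1.320000, 1.830000)
  k1 = (1.830000, 0.066000)
  predictor → (-0.661200, 1.853760)
  k2 = (1.832160, -0.326940)
  → (-0.660811, 1.783031)
(p(0.36), q(0.36)) ≈ (-0.6608, 1.7830)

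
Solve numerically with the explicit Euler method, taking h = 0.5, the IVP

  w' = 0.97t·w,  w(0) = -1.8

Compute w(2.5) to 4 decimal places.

-11.3026

Euler: w_{n+1} = w_n + h·f(t_n, w_n).
t=0.000000, w=-1.800000: f=0.000000 → w ← -1.800000 + 0.5·0.000000 = -1.800000
t=0.500000, w=-1.800000: f=-0.873000 → w ← -1.800000 + 0.5·(-0.873000) = -2.236500
t=1.000000, w=-2.236500: f=-2.169405 → w ← -2.236500 + 0.5·(-2.169405) = -3.321203
t=1.500000, w=-3.321203: f=-4.832350 → w ← -3.321203 + 0.5·(-4.832350) = -5.737377
t=2.000000, w=-5.737377: f=-11.130512 → w ← -5.737377 + 0.5·(-11.130512) = -11.302633
w(2.5) ≈ -11.3026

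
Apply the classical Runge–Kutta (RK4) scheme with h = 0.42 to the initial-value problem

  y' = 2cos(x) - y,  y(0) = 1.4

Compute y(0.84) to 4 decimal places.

RK4: k1 = f(x_n, y_n); k2 = f(x_n + h/2, y_n + (h/2)·k1); k3 = f(x_n + h/2, y_n + (h/2)·k2); k4 = f(x_n + h, y_n + h·k3); y_{n+1} = y_n + (h/6)·(k1 + 2k2 + 2k3 + k4).
x=0.000000, y=1.400000:
  k1 = f(0.000000, 1.400000) = 0.600000
  k2 = f(0.210000, 1.526000) = 0.430062
  k3 = f(0.210000, 1.490313) = 0.465749
  k4 = f(0.420000, 1.595615) = 0.230563
  y ← 1.400000 + (0.42/6)·(k1 + 2k2 + 2k3 + k4) = 1.583553
x=0.420000, y=1.583553:
  k1 = f(0.420000, 1.583553) = 0.242625
  k2 = f(0.630000, 1.634504) = -0.018449
  k3 = f(0.630000, 1.579679) = 0.036376
  k4 = f(0.840000, 1.598831) = -0.263905
  y ← 1.583553 + (0.42/6)·(k1 + 2k2 + 2k3 + k4) = 1.584573
y(0.84) ≈ 1.5846

1.5846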